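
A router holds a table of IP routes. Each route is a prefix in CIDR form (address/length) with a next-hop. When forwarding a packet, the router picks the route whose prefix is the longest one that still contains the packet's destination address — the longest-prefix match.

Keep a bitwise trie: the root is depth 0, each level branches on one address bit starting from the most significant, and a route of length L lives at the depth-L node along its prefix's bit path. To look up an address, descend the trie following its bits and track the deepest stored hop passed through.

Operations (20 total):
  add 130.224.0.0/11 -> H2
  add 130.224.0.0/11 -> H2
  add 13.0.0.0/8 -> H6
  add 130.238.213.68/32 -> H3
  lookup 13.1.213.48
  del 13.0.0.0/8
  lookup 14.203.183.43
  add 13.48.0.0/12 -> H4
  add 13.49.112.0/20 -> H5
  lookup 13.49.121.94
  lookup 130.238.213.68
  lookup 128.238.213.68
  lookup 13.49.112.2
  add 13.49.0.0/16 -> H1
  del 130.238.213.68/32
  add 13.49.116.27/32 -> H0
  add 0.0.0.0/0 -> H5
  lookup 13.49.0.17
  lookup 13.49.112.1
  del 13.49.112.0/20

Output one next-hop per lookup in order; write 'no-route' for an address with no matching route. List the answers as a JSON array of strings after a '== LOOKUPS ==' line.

Apply in order:
  + 130.224.0.0/11 (H2) depth=11
  + 130.224.0.0/11 (H2) depth=11
  + 13.0.0.0/8 (H6) depth=8
  + 130.238.213.68/32 (H3) depth=32
  ? 13.1.213.48  path d0:-→d1:-→d2:-→d3:-→d4:-→d5:-→d6:-→d7:-→d8:H6  best=H6
  del 13.0.0.0/8 (clear depth 8)
  ? 14.203.183.43  path d0:-→d1:-→d2:-→d3:-→d4:-→d5:-→d6:-  best=no-route
  + 13.48.0.0/12 (H4) depth=12
  + 13.49.112.0/20 (H5) depth=20
  ? 13.49.121.94  path d0:-→d1:-→d2:-→d3:-→d4:-→d5:-→d6:-→d7:-→d8:-→d9:-→d10:-→d11:-→d12:H4→d13:-→d14:-→d15:-→d16:-→d17:-→d18:-→d19:-→d20:H5  best=H5
  ? 130.238.213.68  path d0:-→d1:-→d2:-→d3:-→d4:-→d5:-→d6:-→d7:-→d8:-→d9:-→d10:-→d11:H2→d12:-→d13:-→d14:-→d15:-→d16:-→d17:-→d18:-→d19:-→d20:-→d21:-→d22:-→d23:-→d24:-→d25:-→d26:-→d27:-→d28:-→d29:-→d30:-→d31:-→d32:H3  best=H3
  ? 128.238.213.68  path d0:-→d1:-→d2:-→d3:-→d4:-→d5:-→d6:-  best=no-route
  ? 13.49.112.2  path d0:-→d1:-→d2:-→d3:-→d4:-→d5:-→d6:-→d7:-→d8:-→d9:-→d10:-→d11:-→d12:H4→d13:-→d14:-→d15:-→d16:-→d17:-→d18:-→d19:-→d20:H5  best=H5
  + 13.49.0.0/16 (H1) depth=16
  del 130.238.213.68/32 (clear depth 32)
  + 13.49.116.27/32 (H0) depth=32
  + 0.0.0.0/0 (H5) depth=0
  ? 13.49.0.17  path d0:H5→d1:-→d2:-→d3:-→d4:-→d5:-→d6:-→d7:-→d8:-→d9:-→d10:-→d11:-→d12:H4→d13:-→d14:-→d15:-→d16:H1→d17:-  best=H1
  ? 13.49.112.1  path d0:H5→d1:-→d2:-→d3:-→d4:-→d5:-→d6:-→d7:-→d8:-→d9:-→d10:-→d11:-→d12:H4→d13:-→d14:-→d15:-→d16:H1→d17:-→d18:-→d19:-→d20:H5→d21:-  best=H5
  del 13.49.112.0/20 (clear depth 20)

== LOOKUPS ==
["H6","no-route","H5","H3","no-route","H5","H1","H5"]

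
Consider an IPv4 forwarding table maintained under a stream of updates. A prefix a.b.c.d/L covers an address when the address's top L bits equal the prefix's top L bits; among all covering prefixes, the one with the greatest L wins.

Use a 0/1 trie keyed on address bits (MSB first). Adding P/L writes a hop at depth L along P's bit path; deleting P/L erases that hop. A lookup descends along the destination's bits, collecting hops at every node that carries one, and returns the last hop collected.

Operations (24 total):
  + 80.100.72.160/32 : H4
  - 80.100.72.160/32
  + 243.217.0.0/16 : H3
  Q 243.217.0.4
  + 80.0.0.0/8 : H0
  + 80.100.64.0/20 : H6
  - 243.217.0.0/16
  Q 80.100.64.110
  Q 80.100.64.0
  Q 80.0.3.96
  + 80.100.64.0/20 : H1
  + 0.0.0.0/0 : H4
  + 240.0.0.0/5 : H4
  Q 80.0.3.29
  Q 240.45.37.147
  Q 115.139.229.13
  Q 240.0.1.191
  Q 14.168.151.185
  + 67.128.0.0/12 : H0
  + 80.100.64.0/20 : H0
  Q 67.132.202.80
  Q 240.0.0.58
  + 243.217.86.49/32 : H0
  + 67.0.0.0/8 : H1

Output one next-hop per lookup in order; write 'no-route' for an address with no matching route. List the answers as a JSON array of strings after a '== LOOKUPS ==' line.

Trace:
  add 80.100.72.160/32 -> H4 at depth 32
  - 80.100.72.160/32 clear@32
  add 243.217.0.0/16 -> H3 at depth 16
  lookup 243.217.0.4: bits 1111001111011001 walk d0:-→d1:-→d2:-→d3:-→d4:-→d5:-→d6:-→d7:-→d8:-→d9:-→d10:-→d11:-→d12:-→d13:-→d14:-→d15:-→d16:H3 -> H3
  add 80.0.0.0/8 -> H0 at depth 8
  add 80.100.64.0/20 -> H6 at depth 20
  - 243.217.0.0/16 clear@16
  lookup 80.100.64.110: bits 01010000011001000100 walk d0:-→d1:-→d2:-→d3:-→d4:-→d5:-→d6:-→d7:-→d8:H0→d9:-→d10:-→d11:-→d12:-→d13:-→d14:-→d15:-→d16:-→d17:-→d18:-→d19:-→d20:H6 -> H6
  lookup 80.100.64.0: bits 01010000011001000100 walk d0:-→d1:-→d2:-→d3:-→d4:-→d5:-→d6:-→d7:-→d8:H0→d9:-→d10:-→d11:-→d12:-→d13:-→d14:-→d15:-→d16:-→d17:-→d18:-→d19:-→d20:H6 -> H6
  lookup 80.0.3.96: bits 010100000 walk d0:-→d1:-→d2:-→d3:-→d4:-→d5:-→d6:-→d7:-→d8:H0→d9:- -> H0
  add 80.100.64.0/20 -> H1 at depth 20
  add 0.0.0.0/0 -> H4 at depth 0
  add 240.0.0.0/5 -> H4 at depth 5
  lookup 80.0.3.29: bits 010100000 walk d0:H4→d1:-→d2:-→d3:-→d4:-→d5:-→d6:-→d7:-→d8:H0→d9:- -> H0
  lookup 240.45.37.147: bits 111100 walk d0:H4→d1:-→d2:-→d3:-→d4:-→d5:H4→d6:- -> H4
  lookup 115.139.229.13: bits 01 walk d0:H4→d1:-→d2:- -> H4
  lookup 240.0.1.191: bits 111100 walk d0:H4→d1:-→d2:-→d3:-→d4:-→d5:H4→d6:- -> H4
  lookup 14.168.151.185: bits 0 walk d0:H4→d1:- -> H4
  add 67.128.0.0/12 -> H0 at depth 12
  add 80.100.64.0/20 -> H0 at depth 20
  lookup 67.132.202.80: bits 010000111000 walk d0:H4→d1:-→d2:-→d3:-→d4:-→d5:-→d6:-→d7:-→d8:-→d9:-→d10:-→d11:-→d12:H0 -> H0
  lookup 240.0.0.58: bits 111100 walk d0:H4→d1:-→d2:-→d3:-→d4:-→d5:H4→d6:- -> H4
  add 243.217.86.49/32 -> H0 at depth 32
  add 67.0.0.0/8 -> H1 at depth 8

== LOOKUPS ==
["H3","H6","H6","H0","H0","H4","H4","H4","H4","H0","H4"]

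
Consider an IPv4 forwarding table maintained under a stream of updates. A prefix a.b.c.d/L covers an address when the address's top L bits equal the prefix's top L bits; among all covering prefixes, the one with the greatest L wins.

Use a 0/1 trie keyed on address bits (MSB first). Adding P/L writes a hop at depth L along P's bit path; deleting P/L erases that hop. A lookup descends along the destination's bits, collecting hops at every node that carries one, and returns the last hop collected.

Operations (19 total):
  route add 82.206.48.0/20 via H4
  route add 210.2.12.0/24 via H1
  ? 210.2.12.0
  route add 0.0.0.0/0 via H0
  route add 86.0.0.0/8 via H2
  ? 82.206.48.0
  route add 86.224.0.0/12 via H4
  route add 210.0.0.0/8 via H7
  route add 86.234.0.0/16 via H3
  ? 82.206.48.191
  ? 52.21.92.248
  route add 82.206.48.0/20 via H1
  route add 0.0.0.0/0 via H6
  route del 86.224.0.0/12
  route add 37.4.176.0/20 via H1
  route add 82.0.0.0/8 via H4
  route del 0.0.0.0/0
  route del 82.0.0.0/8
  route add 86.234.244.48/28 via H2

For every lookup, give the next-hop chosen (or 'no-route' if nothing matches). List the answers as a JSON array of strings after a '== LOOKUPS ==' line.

Apply in order:
  add 82.206.48.0/20 -> H4 at depth 20
  add 210.2.12.0/24 -> H1 at depth 24
  Q 210.2.12.0: descend 110100100000001000001100 ; hops seen [H1] ; pick H1
  add 0.0.0.0/0 -> H0 at depth 0
  add 86.0.0.0/8 -> H2 at depth 8
  Q 82.206.48.0: descend 01010010110011100011 ; hops seen [H0,H4] ; pick H4
  add 86.224.0.0/12 -> H4 at depth 12
  add 210.0.0.0/8 -> H7 at depth 8
  add 86.234.0.0/16 -> H3 at depth 16
  Q 82.206.48.191: descend 01010010110011100011 ; hops seen [H0,H4] ; pick H4
  Q 52.21.92.248: descend 0 ; hops seen [H0] ; pick H0
  add 82.206.48.0/20 -> H1 at depth 20
  add 0.0.0.0/0 -> H6 at depth 0
  del 86.224.0.0/12 (clear depth 12)
  add 37.4.176.0/20 -> H1 at depth 20
  add 82.0.0.0/8 -> H4 at depth 8
  del 0.0.0.0/0 (clear depth 0)
  del 82.0.0.0/8 (clear depth 8)
  add 86.234.244.48/28 -> H2 at depth 28

== LOOKUPS ==
["H1","H4","H4","H0"]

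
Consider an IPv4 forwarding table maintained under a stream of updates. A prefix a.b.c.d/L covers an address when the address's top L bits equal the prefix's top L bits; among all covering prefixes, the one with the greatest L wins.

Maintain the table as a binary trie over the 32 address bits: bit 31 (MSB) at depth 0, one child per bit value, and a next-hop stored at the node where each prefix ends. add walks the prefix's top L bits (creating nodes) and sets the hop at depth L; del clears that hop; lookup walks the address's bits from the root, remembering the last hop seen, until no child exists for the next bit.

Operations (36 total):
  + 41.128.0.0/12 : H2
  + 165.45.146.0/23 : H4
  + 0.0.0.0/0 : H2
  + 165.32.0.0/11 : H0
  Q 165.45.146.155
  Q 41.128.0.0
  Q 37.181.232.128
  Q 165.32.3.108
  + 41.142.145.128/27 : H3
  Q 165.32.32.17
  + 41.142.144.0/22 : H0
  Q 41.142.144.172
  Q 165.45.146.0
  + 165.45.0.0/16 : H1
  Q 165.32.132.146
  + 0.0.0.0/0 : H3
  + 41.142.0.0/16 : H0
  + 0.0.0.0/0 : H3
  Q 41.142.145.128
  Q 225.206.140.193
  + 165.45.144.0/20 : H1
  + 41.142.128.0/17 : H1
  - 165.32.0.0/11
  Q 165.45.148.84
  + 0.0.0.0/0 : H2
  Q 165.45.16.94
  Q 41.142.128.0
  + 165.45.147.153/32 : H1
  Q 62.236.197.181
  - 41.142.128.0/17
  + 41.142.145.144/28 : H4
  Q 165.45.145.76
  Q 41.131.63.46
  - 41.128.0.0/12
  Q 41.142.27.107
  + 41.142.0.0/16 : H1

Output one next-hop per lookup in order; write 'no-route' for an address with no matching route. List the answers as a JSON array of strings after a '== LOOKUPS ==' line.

Apply in order:
  + 41.128.0.0/12 (H2) depth=12
  + 165.45.146.0/23 (H4) depth=23
  + 0.0.0.0/0 (H2) depth=0
  + 165.32.0.0/11 (H0) depth=11
  lookup 165.45.146.155: bits 10100101001011011001001 walk d0:H2→d1:-→d2:-→d3:-→d4:-→d5:-→d6:-→d7:-→d8:-→d9:-→d10:-→d11:H0→d12:-→d13:-→d14:-→d15:-→d16:-→d17:-→d18:-→d19:-→d20:-→d21:-→d22:-→d23:H4 -> H4
  lookup 41.128.0.0: bits 001010011000 walk d0:H2→d1:-→d2:-→d3:-→d4:-→d5:-→d6:-→d7:-→d8:-→d9:-→d10:-→d11:-→d12:H2 -> H2
  lookup 37.181.232.128: bits 0010 walk d0:H2→d1:-→d2:-→d3:-→d4:- -> H2
  lookup 165.32.3.108: bits 101001010010 walk d0:H2→d1:-→d2:-→d3:-→d4:-→d5:-→d6:-→d7:-→d8:-→d9:-→d10:-→d11:H0→d12:- -> H0
  + 41.142.145.128/27 (H3) depth=27
  lookup 165.32.32.17: bits 101001010010 walk d0:H2→d1:-→d2:-→d3:-→d4:-→d5:-→d6:-→d7:-→d8:-→d9:-→d10:-→d11:H0→d12:- -> H0
  + 41.142.144.0/22 (H0) depth=22
  lookup 41.142.144.172: bits 00101001100011101001000 walk d0:H2→d1:-→d2:-→d3:-→d4:-→d5:-→d6:-→d7:-→d8:-→d9:-→d10:-→d11:-→d12:H2→d13:-→d14:-→d15:-→d16:-→d17:-→d18:-→d19:-→d20:-→d21:-→d22:H0→d23:- -> H0
  lookup 165.45.146.0: bits 10100101001011011001001 walk d0:H2→d1:-→d2:-→d3:-→d4:-→d5:-→d6:-→d7:-→d8:-→d9:-→d10:-→d11:H0→d12:-→d13:-→d14:-→d15:-→d16:-→d17:-→d18:-→d19:-→d20:-→d21:-→d22:-→d23:H4 -> H4
  + 165.45.0.0/16 (H1) depth=16
  lookup 165.32.132.146: bits 101001010010 walk d0:H2→d1:-→d2:-→d3:-→d4:-→d5:-→d6:-→d7:-→d8:-→d9:-→d10:-→d11:H0→d12:- -> H0
  + 0.0.0.0/0 (H3) depth=0
  + 41.142.0.0/16 (H0) depth=16
  + 0.0.0.0/0 (H3) depth=0
  lookup 41.142.145.128: bits 001010011000111010010001100 walk d0:H3→d1:-→d2:-→d3:-→d4:-→d5:-→d6:-→d7:-→d8:-→d9:-→d10:-→d11:-→d12:H2→d13:-→d14:-→d15:-→d16:H0→d17:-→d18:-→d19:-→d20:-→d21:-→d22:H0→d23:-→d24:-→d25:-→d26:-→d27:H3 -> H3
  lookup 225.206.140.193: bits 1 walk d0:H3→d1:- -> H3
  + 165.45.144.0/20 (H1) depth=20
  + 41.142.128.0/17 (H1) depth=17
  del 165.32.0.0/11 (clear depth 11)
  lookup 165.45.148.84: bits 101001010010110110010 walk d0:H3→d1:-→d2:-→d3:-→d4:-→d5:-→d6:-→d7:-→d8:-→d9:-→d10:-→d11:-→d12:-→d13:-→d14:-→d15:-→d16:H1→d17:-→d18:-→d19:-→d20:H1→d21:- -> H1
  + 0.0.0.0/0 (H2) depth=0
  lookup 165.45.16.94: bits 1010010100101101 walk d0:H2→d1:-→d2:-→d3:-→d4:-→d5:-→d6:-→d7:-→d8:-→d9:-→d10:-→d11:-→d12:-→d13:-→d14:-→d15:-→d16:H1 -> H1
  lookup 41.142.128.0: bits 0010100110001110100 walk d0:H2→d1:-→d2:-→d3:-→d4:-→d5:-→d6:-→d7:-→d8:-→d9:-→d10:-→d11:-→d12:H2→d13:-→d14:-→d15:-→d16:H0→d17:H1→d18:-→d19:- -> H1
  + 165.45.147.153/32 (H1) depth=32
  lookup 62.236.197.181: bits 001 walk d0:H2→d1:-→d2:-→d3:- -> H2
  del 41.142.128.0/17 (clear depth 17)
  + 41.142.145.144/28 (H4) depth=28
  lookup 165.45.145.76: bits 1010010100101101100100 walk d0:H2→d1:-→d2:-→d3:-→d4:-→d5:-→d6:-→d7:-→d8:-→d9:-→d10:-→d11:-→d12:-→d13:-→d14:-→d15:-→d16:H1→d17:-→d18:-→d19:-→d20:H1→d21:-→d22:- -> H1
  lookup 41.131.63.46: bits 001010011000 walk d0:H2→d1:-→d2:-→d3:-→d4:-→d5:-→d6:-→d7:-→d8:-→d9:-→d10:-→d11:-→d12:H2 -> H2
  del 41.128.0.0/12 (clear depth 12)
  lookup 41.142.27.107: bits 0010100110001110 walk d0:H2→d1:-→d2:-→d3:-→d4:-→d5:-→d6:-→d7:-→d8:-→d9:-→d10:-→d11:-→d12:-→d13:-→d14:-→d15:-→d16:H0 -> H0
  + 41.142.0.0/16 (H1) depth=16

== LOOKUPS ==
["H4","H2","H2","H0","H0","H0","H4","H0","H3","H3","H1","H1","H1","H2","H1","H2","H0"]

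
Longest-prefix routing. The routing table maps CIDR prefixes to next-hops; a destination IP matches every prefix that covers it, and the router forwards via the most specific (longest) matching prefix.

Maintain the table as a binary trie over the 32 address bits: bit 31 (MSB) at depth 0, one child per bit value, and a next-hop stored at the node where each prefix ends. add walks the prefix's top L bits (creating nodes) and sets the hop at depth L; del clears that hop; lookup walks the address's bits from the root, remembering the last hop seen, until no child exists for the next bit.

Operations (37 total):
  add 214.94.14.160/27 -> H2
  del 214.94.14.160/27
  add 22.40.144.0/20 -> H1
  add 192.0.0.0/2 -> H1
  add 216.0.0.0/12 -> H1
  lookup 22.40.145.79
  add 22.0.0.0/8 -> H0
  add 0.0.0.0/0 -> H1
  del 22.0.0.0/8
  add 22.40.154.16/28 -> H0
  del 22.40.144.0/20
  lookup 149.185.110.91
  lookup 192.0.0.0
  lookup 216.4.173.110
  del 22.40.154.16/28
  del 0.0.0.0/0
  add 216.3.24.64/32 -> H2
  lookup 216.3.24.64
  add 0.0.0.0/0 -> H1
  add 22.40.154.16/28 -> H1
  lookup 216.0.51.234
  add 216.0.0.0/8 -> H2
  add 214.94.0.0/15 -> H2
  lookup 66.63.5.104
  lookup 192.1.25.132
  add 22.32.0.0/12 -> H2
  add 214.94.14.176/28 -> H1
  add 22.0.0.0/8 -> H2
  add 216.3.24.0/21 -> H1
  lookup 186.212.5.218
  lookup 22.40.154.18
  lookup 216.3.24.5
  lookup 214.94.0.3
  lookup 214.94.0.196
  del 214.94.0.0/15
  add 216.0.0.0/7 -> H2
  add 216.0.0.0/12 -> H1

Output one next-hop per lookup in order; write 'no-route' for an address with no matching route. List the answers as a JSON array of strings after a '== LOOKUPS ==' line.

Process each operation:
  add 214.94.14.160/27 -> H2 at depth 27
  - 214.94.14.160/27 clear@27
  add 22.40.144.0/20 -> H1 at depth 20
  add 192.0.0.0/2 -> H1 at depth 2
  add 216.0.0.0/12 -> H1 at depth 12
  lookup 22.40.145.79: bits 00010110001010001001 walk d0:-→d1:-→d2:-→d3:-→d4:-→d5:-→d6:-→d7:-→d8:-→d9:-→d10:-→d11:-→d12:-→d13:-→d14:-→d15:-→d16:-→d17:-→d18:-→d19:-→d20:H1 -> H1
  add 22.0.0.0/8 -> H0 at depth 8
  add 0.0.0.0/0 -> H1 at depth 0
  - 22.0.0.0/8 clear@8
  add 22.40.154.16/28 -> H0 at depth 28
  - 22.40.144.0/20 clear@20
  lookup 149.185.110.91: bits 1 walk d0:H1→d1:- -> H1
  lookup 192.0.0.0: bits 110 walk d0:H1→d1:-→d2:H1→d3:- -> H1
  lookup 216.4.173.110: bits 110110000000 walk d0:H1→d1:-→d2:H1→d3:-→d4:-→d5:-→d6:-→d7:-→d8:-→d9:-→d10:-→d11:-→d12:H1 -> H1
  - 22.40.154.16/28 clear@28
  - 0.0.0.0/0 clear@0
  add 216.3.24.64/32 -> H2 at depth 32
  lookup 216.3.24.64: bits 11011000000000110001100001000000 walk d0:-→d1:-→d2:H1→d3:-→d4:-→d5:-→d6:-→d7:-→d8:-→d9:-→d10:-→d11:-→d12:H1→d13:-→d14:-→d15:-→d16:-→d17:-→d18:-→d19:-→d20:-→d21:-→d22:-→d23:-→d24:-→d25:-→d26:-→d27:-→d28:-→d29:-→d30:-→d31:-→d32:H2 -> H2
  add 0.0.0.0/0 -> H1 at depth 0
  add 22.40.154.16/28 -> H1 at depth 28
  lookup 216.0.51.234: bits 11011000000000 walk d0:H1→d1:-→d2:H1→d3:-→d4:-→d5:-→d6:-→d7:-→d8:-→d9:-→d10:-→d11:-→d12:H1→d13:-→d14:- -> H1
  add 216.0.0.0/8 -> H2 at depth 8
  add 214.94.0.0/15 -> H2 at depth 15
  lookup 66.63.5.104: bits 0 walk d0:H1→d1:- -> H1
  lookup 192.1.25.132: bits 110 walk d0:H1→d1:-→d2:H1→d3:- -> H1
  add 22.32.0.0/12 -> H2 at depth 12
  add 214.94.14.176/28 -> H1 at depth 28
  add 22.0.0.0/8 -> H2 at depth 8
  add 216.3.24.0/21 -> H1 at depth 21
  lookup 186.212.5.218: bits 1 walk d0:H1→d1:- -> H1
  lookup 22.40.154.18: bits 0001011000101000100110100001 walk d0:H1→d1:-→d2:-→d3:-→d4:-→d5:-→d6:-→d7:-→d8:H2→d9:-→d10:-→d11:-→d12:H2→d13:-→d14:-→d15:-→d16:-→d17:-→d18:-→d19:-→d20:-→d21:-→d22:-→d23:-→d24:-→d25:-→d26:-→d27:-→d28:H1 -> H1
  lookup 216.3.24.5: bits 1101100000000011000110000 walk d0:H1→d1:-→d2:H1→d3:-→d4:-→d5:-→d6:-→d7:-→d8:H2→d9:-→d10:-→d11:-→d12:H1→d13:-→d14:-→d15:-→d16:-→d17:-→d18:-→d19:-→d20:-→d21:H1→d22:-→d23:-→d24:-→d25:- -> H1
  lookup 214.94.0.3: bits 11010110010111100000 walk d0:H1→d1:-→d2:H1→d3:-→d4:-→d5:-→d6:-→d7:-→d8:-→d9:-→d10:-→d11:-→d12:-→d13:-→d14:-→d15:H2→d16:-→d17:-→d18:-→d19:-→d20:- -> H2
  lookup 214.94.0.196: bits 11010110010111100000 walk d0:H1→d1:-→d2:H1→d3:-→d4:-→d5:-→d6:-→d7:-→d8:-→d9:-→d10:-→d11:-→d12:-→d13:-→d14:-→d15:H2→d16:-→d17:-→d18:-→d19:-→d20:- -> H2
  - 214.94.0.0/15 clear@15
  add 216.0.0.0/7 -> H2 at depth 7
  add 216.0.0.0/12 -> H1 at depth 12

== LOOKUPS ==
["H1","H1","H1","H1","H2","H1","H1","H1","H1","H1","H1","H2","H2"]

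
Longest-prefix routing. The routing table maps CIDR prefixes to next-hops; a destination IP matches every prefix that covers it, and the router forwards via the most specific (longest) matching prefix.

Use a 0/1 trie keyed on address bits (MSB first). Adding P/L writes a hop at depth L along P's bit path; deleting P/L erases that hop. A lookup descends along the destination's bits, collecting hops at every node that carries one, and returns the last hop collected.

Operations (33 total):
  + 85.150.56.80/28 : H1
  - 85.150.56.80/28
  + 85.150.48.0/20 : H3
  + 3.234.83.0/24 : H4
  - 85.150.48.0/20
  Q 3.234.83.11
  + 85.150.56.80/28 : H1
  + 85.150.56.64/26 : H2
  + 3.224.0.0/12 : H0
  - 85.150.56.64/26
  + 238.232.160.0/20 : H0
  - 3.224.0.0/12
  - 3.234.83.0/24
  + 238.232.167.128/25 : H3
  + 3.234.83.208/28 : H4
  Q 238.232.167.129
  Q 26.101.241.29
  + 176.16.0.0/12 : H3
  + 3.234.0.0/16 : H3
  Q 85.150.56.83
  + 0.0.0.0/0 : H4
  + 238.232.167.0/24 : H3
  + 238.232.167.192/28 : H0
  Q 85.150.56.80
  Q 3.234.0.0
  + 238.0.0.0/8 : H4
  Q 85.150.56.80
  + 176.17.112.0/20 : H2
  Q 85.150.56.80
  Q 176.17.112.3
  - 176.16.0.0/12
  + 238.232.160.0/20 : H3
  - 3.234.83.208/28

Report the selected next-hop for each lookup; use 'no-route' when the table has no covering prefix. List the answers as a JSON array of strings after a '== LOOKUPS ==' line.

Trace:
  add 85.150.56.80/28 -> H1 at depth 28
  - 85.150.56.80/28 clear@28
  add 85.150.48.0/20 -> H3 at depth 20
  add 3.234.83.0/24 -> H4 at depth 24
  - 85.150.48.0/20 clear@20
  lookup 3.234.83.11: bits 000000111110101001010011 walk d0:-→d1:-→d2:-→d3:-→d4:-→d5:-→d6:-→d7:-→d8:-→d9:-→d10:-→d11:-→d12:-→d13:-→d14:-→d15:-→d16:-→d17:-→d18:-→d19:-→d20:-→d21:-→d22:-→d23:-→d24:H4 -> H4
  add 85.150.56.80/28 -> H1 at depth 28
  add 85.150.56.64/26 -> H2 at depth 26
  add 3.224.0.0/12 -> H0 at depth 12
  - 85.150.56.64/26 clear@26
  add 238.232.160.0/20 -> H0 at depth 20
  - 3.224.0.0/12 clear@12
  - 3.234.83.0/24 clear@24
  add 238.232.167.128/25 -> H3 at depth 25
  add 3.234.83.208/28 -> H4 at depth 28
  lookup 238.232.167.129: bits 1110111011101000101001111 walk d0:-→d1:-→d2:-→d3:-→d4:-→d5:-→d6:-→d7:-→d8:-→d9:-→d10:-→d11:-→d12:-→d13:-→d14:-→d15:-→d16:-→d17:-→d18:-→d19:-→d20:H0→d21:-→d22:-→d23:-→d24:-→d25:H3 -> H3
  lookup 26.101.241.29: bits 000 walk d0:-→d1:-→d2:-→d3:- -> no-route
  add 176.16.0.0/12 -> H3 at depth 12
  add 3.234.0.0/16 -> H3 at depth 16
  lookup 85.150.56.83: bits 0101010110010110001110000101 walk d0:-→d1:-→d2:-→d3:-→d4:-→d5:-→d6:-→d7:-→d8:-→d9:-→d10:-→d11:-→d12:-→d13:-→d14:-→d15:-→d16:-→d17:-→d18:-→d19:-→d20:-→d21:-→d22:-→d23:-→d24:-→d25:-→d26:-→d27:-→d28:H1 -> H1
  add 0.0.0.0/0 -> H4 at depth 0
  add 238.232.167.0/24 -> H3 at depth 24
  add 238.232.167.192/28 -> H0 at depth 28
  lookup 85.150.56.80: bits 0101010110010110001110000101 walk d0:H4→d1:-→d2:-→d3:-→d4:-→d5:-→d6:-→d7:-→d8:-→d9:-→d10:-→d11:-→d12:-→d13:-→d14:-→d15:-→d16:-→d17:-→d18:-→d19:-→d20:-→d21:-→d22:-→d23:-→d24:-→d25:-→d26:-→d27:-→d28:H1 -> H1
  lookup 3.234.0.0: bits 00000011111010100 walk d0:H4→d1:-→d2:-→d3:-→d4:-→d5:-→d6:-→d7:-→d8:-→d9:-→d10:-→d11:-→d12:-→d13:-→d14:-→d15:-→d16:H3→d17:- -> H3
  add 238.0.0.0/8 -> H4 at depth 8
  lookup 85.150.56.80: bits 0101010110010110001110000101 walk d0:H4→d1:-→d2:-→d3:-→d4:-→d5:-→d6:-→d7:-→d8:-→d9:-→d10:-→d11:-→d12:-→d13:-→d14:-→d15:-→d16:-→d17:-→d18:-→d19:-→d20:-→d21:-→d22:-→d23:-→d24:-→d25:-→d26:-→d27:-→d28:H1 -> H1
  add 176.17.112.0/20 -> H2 at depth 20
  lookup 85.150.56.80: bits 0101010110010110001110000101 walk d0:H4→d1:-→d2:-→d3:-→d4:-→d5:-→d6:-→d7:-→d8:-→d9:-→d10:-→d11:-→d12:-→d13:-→d14:-→d15:-→d16:-→d17:-→d18:-→d19:-→d20:-→d21:-→d22:-→d23:-→d24:-→d25:-→d26:-→d27:-→d28:H1 -> H1
  lookup 176.17.112.3: bits 10110000000100010111 walk d0:H4→d1:-→d2:-→d3:-→d4:-→d5:-→d6:-→d7:-→d8:-→d9:-→d10:-→d11:-→d12:H3→d13:-→d14:-→d15:-→d16:-→d17:-→d18:-→d19:-→d20:H2 -> H2
  - 176.16.0.0/12 clear@12
  add 238.232.160.0/20 -> H3 at depth 20
  - 3.234.83.208/28 clear@28

== LOOKUPS ==
["H4","H3","no-route","H1","H1","H3","H1","H1","H2"]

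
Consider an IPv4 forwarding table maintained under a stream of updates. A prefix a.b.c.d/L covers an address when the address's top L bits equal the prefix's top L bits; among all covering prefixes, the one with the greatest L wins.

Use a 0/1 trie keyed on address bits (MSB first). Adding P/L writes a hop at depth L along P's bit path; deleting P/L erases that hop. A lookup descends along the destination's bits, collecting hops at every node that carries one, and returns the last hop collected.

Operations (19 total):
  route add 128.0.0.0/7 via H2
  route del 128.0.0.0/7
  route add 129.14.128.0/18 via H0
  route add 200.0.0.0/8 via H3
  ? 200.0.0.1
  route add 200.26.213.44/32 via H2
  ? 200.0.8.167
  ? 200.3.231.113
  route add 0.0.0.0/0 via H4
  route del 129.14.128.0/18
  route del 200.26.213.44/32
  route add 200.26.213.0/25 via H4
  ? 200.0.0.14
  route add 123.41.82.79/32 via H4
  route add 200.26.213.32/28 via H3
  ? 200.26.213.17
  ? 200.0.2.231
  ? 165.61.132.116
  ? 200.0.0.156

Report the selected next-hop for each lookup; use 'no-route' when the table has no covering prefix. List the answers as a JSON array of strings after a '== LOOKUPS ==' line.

Trace:
  + 128.0.0.0/7 (H2) depth=7
  del 128.0.0.0/7 (clear depth 7)
  + 129.14.128.0/18 (H0) depth=18
  + 200.0.0.0/8 (H3) depth=8
  Q 200.0.0.1: descend 11001000 ; hops seen [H3] ; pick H3
  + 200.26.213.44/32 (H2) depth=32
  Q 200.0.8.167: descend 11001000000 ; hops seen [H3] ; pick H3
  Q 200.3.231.113: descend 11001000000 ; hops seen [H3] ; pick H3
  + 0.0.0.0/0 (H4) depth=0
  del 129.14.128.0/18 (clear depth 18)
  del 200.26.213.44/32 (clear depth 32)
  + 200.26.213.0/25 (H4) depth=25
  Q 200.0.0.14: descend 11001000000 ; hops seen [H4,H3] ; pick H3
  + 123.41.82.79/32 (H4) depth=32
  + 200.26.213.32/28 (H3) depth=28
  Q 200.26.213.17: descend 11001000000110101101010100 ; hops seen [H4,H3,H4] ; pick H4
  Q 200.0.2.231: descend 11001000000 ; hops seen [H4,H3] ; pick H3
  Q 165.61.132.116: descend 10 ; hops seen [H4] ; pick H4
  Q 200.0.0.156: descend 11001000000 ; hops seen [H4,H3] ; pick H3

== LOOKUPS ==
["H3","H3","H3","H3","H4","H3","H4","H3"]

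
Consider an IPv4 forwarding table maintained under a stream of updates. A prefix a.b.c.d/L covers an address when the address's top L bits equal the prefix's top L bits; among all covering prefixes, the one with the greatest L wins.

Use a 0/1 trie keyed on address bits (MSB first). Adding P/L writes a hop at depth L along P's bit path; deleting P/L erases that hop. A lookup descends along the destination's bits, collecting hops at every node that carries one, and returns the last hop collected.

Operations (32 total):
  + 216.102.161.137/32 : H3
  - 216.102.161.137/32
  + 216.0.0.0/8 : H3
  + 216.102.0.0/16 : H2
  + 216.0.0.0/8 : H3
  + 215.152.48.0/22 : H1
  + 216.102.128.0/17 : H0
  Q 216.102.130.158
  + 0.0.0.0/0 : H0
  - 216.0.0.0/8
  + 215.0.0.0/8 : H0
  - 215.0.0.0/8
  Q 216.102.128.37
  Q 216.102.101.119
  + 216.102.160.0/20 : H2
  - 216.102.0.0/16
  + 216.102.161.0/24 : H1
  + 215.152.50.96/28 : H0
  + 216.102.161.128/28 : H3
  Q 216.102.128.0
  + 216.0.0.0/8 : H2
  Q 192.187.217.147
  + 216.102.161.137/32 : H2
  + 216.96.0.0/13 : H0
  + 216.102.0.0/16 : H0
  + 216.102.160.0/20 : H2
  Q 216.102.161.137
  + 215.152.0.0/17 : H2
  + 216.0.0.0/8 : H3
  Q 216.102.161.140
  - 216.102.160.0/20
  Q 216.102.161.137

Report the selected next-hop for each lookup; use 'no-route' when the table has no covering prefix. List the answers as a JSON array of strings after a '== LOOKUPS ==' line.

Process each operation:
  add 216.102.161.137/32 -> H3 at depth 32
  - 216.102.161.137/32 clear@32
  add 216.0.0.0/8 -> H3 at depth 8
  add 216.102.0.0/16 -> H2 at depth 16
  add 216.0.0.0/8 -> H3 at depth 8
  add 215.152.48.0/22 -> H1 at depth 22
  add 216.102.128.0/17 -> H0 at depth 17
  Q 216.102.130.158: descend 110110000110011010 ; hops seen [H3,H2,H0] ; pick H0
  add 0.0.0.0/0 -> H0 at depth 0
  - 216.0.0.0/8 clear@8
  add 215.0.0.0/8 -> H0 at depth 8
  - 215.0.0.0/8 clear@8
  Q 216.102.128.37: descend 110110000110011010 ; hops seen [H0,H2,H0] ; pick H0
  Q 216.102.101.119: descend 1101100001100110 ; hops seen [H0,H2] ; pick H2
  add 216.102.160.0/20 -> H2 at depth 20
  - 216.102.0.0/16 clear@16
  add 216.102.161.0/24 -> H1 at depth 24
  add 215.152.50.96/28 -> H0 at depth 28
  add 216.102.161.128/28 -> H3 at depth 28
  Q 216.102.128.0: descend 110110000110011010 ; hops seen [H0,H0] ; pick H0
  add 216.0.0.0/8 -> H2 at depth 8
  Q 192.187.217.147: descend 110 ; hops seen [H0] ; pick H0
  add 216.102.161.137/32 -> H2 at depth 32
  add 216.96.0.0/13 -> H0 at depth 13
  add 216.102.0.0/16 -> H0 at depth 16
  add 216.102.160.0/20 -> H2 at depth 20
  Q 216.102.161.137: descend 11011000011001101010000110001001 ; hops seen [H0,H2,H0,H0,H0,H2,H1,H3,H2] ; pick H2
  add 215.152.0.0/17 -> H2 at depth 17
  add 216.0.0.0/8 -> H3 at depth 8
  Q 216.102.161.140: descend 11011000011001101010000110001 ; hops seen [H0,H3,H0,H0,H0,H2,H1,H3] ; pick H3
  - 216.102.160.0/20 clear@20
  Q 216.102.161.137: descend 11011000011001101010000110001001 ; hops seen [H0,H3,H0,H0,H0,H1,H3,H2] ; pick H2

== LOOKUPS ==
["H0","H0","H2","H0","H0","H2","H3","H2"]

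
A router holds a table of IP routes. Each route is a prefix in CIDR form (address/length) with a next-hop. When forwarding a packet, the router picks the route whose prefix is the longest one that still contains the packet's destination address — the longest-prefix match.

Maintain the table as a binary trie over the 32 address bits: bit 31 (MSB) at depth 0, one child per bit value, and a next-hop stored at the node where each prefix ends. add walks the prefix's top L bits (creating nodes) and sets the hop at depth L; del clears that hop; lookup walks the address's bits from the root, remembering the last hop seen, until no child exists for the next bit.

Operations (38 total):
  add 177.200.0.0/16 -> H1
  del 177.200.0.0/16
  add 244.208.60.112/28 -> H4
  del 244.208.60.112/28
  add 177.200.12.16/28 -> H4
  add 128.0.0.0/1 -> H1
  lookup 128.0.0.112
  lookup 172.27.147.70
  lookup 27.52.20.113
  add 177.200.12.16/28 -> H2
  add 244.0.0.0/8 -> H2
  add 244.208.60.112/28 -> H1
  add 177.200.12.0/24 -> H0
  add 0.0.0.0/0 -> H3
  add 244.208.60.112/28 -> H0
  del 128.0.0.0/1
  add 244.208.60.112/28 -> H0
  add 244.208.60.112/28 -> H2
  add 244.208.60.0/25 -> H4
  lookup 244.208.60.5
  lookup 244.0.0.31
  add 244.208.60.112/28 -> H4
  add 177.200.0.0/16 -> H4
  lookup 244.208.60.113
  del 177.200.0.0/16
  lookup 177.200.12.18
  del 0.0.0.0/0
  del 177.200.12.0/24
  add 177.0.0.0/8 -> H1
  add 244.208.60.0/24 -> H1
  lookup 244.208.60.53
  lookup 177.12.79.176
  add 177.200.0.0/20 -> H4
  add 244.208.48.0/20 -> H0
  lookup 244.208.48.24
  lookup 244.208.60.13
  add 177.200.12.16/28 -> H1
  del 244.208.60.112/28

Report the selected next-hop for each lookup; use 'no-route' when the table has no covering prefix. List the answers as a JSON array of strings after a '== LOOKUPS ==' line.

Process each operation:
  add 177.200.0.0/16 -> H1 at depth 16
  del 177.200.0.0/16 (clear depth 16)
  add 244.208.60.112/28 -> H4 at depth 28
  del 244.208.60.112/28 (clear depth 28)
  add 177.200.12.16/28 -> H4 at depth 28
  add 128.0.0.0/1 -> H1 at depth 1
  lookup 128.0.0.112: bits 10 walk d0:-→d1:H1→d2:- -> H1
  lookup 172.27.147.70: bits 101 walk d0:-→d1:H1→d2:-→d3:- -> H1
  lookup 27.52.20.113: bits ε walk d0:- -> no-route
  add 177.200.12.16/28 -> H2 at depth 28
  add 244.0.0.0/8 -> H2 at depth 8
  add 244.208.60.112/28 -> H1 at depth 28
  add 177.200.12.0/24 -> H0 at depth 24
  add 0.0.0.0/0 -> H3 at depth 0
  add 244.208.60.112/28 -> H0 at depth 28
  del 128.0.0.0/1 (clear depth 1)
  add 244.208.60.112/28 -> H0 at depth 28
  add 244.208.60.112/28 -> H2 at depth 28
  add 244.208.60.0/25 -> H4 at depth 25
  lookup 244.208.60.5: bits 1111010011010000001111000 walk d0:H3→d1:-→d2:-→d3:-→d4:-→d5:-→d6:-→d7:-→d8:H2→d9:-→d10:-→d11:-→d12:-→d13:-→d14:-→d15:-→d16:-→d17:-→d18:-→d19:-→d20:-→d21:-→d22:-→d23:-→d24:-→d25:H4 -> H4
  lookup 244.0.0.31: bits 11110100 walk d0:H3→d1:-→d2:-→d3:-→d4:-→d5:-→d6:-→d7:-→d8:H2 -> H2
  add 244.208.60.112/28 -> H4 at depth 28
  add 177.200.0.0/16 -> H4 at depth 16
  lookup 244.208.60.113: bits 1111010011010000001111000111 walk d0:H3→d1:-→d2:-→d3:-→d4:-→d5:-→d6:-→d7:-→d8:H2→d9:-→d10:-→d11:-→d12:-→d13:-→d14:-→d15:-→d16:-→d17:-→d18:-→d19:-→d20:-→d21:-→d22:-→d23:-→d24:-→d25:H4→d26:-→d27:-→d28:H4 -> H4
  del 177.200.0.0/16 (clear depth 16)
  lookup 177.200.12.18: bits 1011000111001000000011000001 walk d0:H3→d1:-→d2:-→d3:-→d4:-→d5:-→d6:-→d7:-→d8:-→d9:-→d10:-→d11:-→d12:-→d13:-→d14:-→d15:-→d16:-→d17:-→d18:-→d19:-→d20:-→d21:-→d22:-→d23:-→d24:H0→d25:-→d26:-→d27:-→d28:H2 -> H2
  del 0.0.0.0/0 (clear depth 0)
  del 177.200.12.0/24 (clear depth 24)
  add 177.0.0.0/8 -> H1 at depth 8
  add 244.208.60.0/24 -> H1 at depth 24
  lookup 244.208.60.53: bits 1111010011010000001111000 walk d0:-→d1:-→d2:-→d3:-→d4:-→d5:-→d6:-→d7:-→d8:H2→d9:-→d10:-→d11:-→d12:-→d13:-→d14:-→d15:-→d16:-→d17:-→d18:-→d19:-→d20:-→d21:-→d22:-→d23:-→d24:H1→d25:H4 -> H4
  lookup 177.12.79.176: bits 10110001 walk d0:-→d1:-→d2:-→d3:-→d4:-→d5:-→d6:-→d7:-→d8:H1 -> H1
  add 177.200.0.0/20 -> H4 at depth 20
  add 244.208.48.0/20 -> H0 at depth 20
  lookup 244.208.48.24: bits 11110100110100000011 walk d0:-→d1:-→d2:-→d3:-→d4:-→d5:-→d6:-→d7:-→d8:H2→d9:-→d10:-→d11:-→d12:-→d13:-→d14:-→d15:-→d16:-→d17:-→d18:-→d19:-→d20:H0 -> H0
  lookup 244.208.60.13: bits 1111010011010000001111000 walk d0:-→d1:-→d2:-→d3:-→d4:-→d5:-→d6:-→d7:-→d8:H2→d9:-→d10:-→d11:-→d12:-→d13:-→d14:-→d15:-→d16:-→d17:-→d18:-→d19:-→d20:H0→d21:-→d22:-→d23:-→d24:H1→d25:H4 -> H4
  add 177.200.12.16/28 -> H1 at depth 28
  del 244.208.60.112/28 (clear depth 28)

== LOOKUPS ==
["H1","H1","no-route","H4","H2","H4","H2","H4","H1","H0","H4"]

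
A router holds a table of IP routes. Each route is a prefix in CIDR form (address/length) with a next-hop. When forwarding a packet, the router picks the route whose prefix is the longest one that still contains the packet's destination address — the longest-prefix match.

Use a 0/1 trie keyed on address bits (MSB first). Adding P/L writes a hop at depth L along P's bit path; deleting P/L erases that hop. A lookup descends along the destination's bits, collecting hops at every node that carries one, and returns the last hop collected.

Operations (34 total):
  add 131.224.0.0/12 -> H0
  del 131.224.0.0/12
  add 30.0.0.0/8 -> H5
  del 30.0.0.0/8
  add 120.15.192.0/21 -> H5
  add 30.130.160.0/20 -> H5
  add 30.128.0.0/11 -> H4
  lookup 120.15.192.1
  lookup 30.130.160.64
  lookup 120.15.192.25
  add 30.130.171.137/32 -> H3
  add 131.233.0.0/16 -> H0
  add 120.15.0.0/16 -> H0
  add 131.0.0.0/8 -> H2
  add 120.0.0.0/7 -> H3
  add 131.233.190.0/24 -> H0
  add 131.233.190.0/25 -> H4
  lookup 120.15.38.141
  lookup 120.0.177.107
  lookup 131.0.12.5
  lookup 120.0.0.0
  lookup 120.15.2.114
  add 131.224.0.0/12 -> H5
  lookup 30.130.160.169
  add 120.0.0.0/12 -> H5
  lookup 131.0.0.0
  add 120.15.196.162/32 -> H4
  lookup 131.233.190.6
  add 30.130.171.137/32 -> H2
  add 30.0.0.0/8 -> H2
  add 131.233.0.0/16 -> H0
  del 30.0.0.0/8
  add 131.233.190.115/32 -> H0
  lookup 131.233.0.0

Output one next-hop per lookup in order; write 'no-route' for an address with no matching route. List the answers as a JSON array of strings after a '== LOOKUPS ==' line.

Apply in order:
  + 131.224.0.0/12 (H0) depth=12
  - 131.224.0.0/12 clear@12
  + 30.0.0.0/8 (H5) depth=8
  - 30.0.0.0/8 clear@8
  + 120.15.192.0/21 (H5) depth=21
  + 30.130.160.0/20 (H5) depth=20
  + 30.128.0.0/11 (H4) depth=11
  ? 120.15.192.1  path d0:-→d1:-→d2:-→d3:-→d4:-→d5:-→d6:-→d7:-→d8:-→d9:-→d10:-→d11:-→d12:-→d13:-→d14:-→d15:-→d16:-→d17:-→d18:-→d19:-→d20:-→d21:H5  best=H5
  ? 30.130.160.64  path d0:-→d1:-→d2:-→d3:-→d4:-→d5:-→d6:-→d7:-→d8:-→d9:-→d10:-→d11:H4→d12:-→d13:-→d14:-→d15:-→d16:-→d17:-→d18:-→d19:-→d20:H5  best=H5
  ? 120.15.192.25  path d0:-→d1:-→d2:-→d3:-→d4:-→d5:-→d6:-→d7:-→d8:-→d9:-→d10:-→d11:-→d12:-→d13:-→d14:-→d15:-→d16:-→d17:-→d18:-→d19:-→d20:-→d21:H5  best=H5
  + 30.130.171.137/32 (H3) depth=32
  + 131.233.0.0/16 (H0) depth=16
  + 120.15.0.0/16 (H0) depth=16
  + 131.0.0.0/8 (H2) depth=8
  + 120.0.0.0/7 (H3) depth=7
  + 131.233.190.0/24 (H0) depth=24
  + 131.233.190.0/25 (H4) depth=25
  ? 120.15.38.141  path d0:-→d1:-→d2:-→d3:-→d4:-→d5:-→d6:-→d7:H3→d8:-→d9:-→d10:-→d11:-→d12:-→d13:-→d14:-→d15:-→d16:H0  best=H0
  ? 120.0.177.107  path d0:-→d1:-→d2:-→d3:-→d4:-→d5:-→d6:-→d7:H3→d8:-→d9:-→d10:-→d11:-→d12:-  best=H3
  ? 131.0.12.5  path d0:-→d1:-→d2:-→d3:-→d4:-→d5:-→d6:-→d7:-→d8:H2  best=H2
  ? 120.0.0.0  path d0:-→d1:-→d2:-→d3:-→d4:-→d5:-→d6:-→d7:H3→d8:-→d9:-→d10:-→d11:-→d12:-  best=H3
  ? 120.15.2.114  path d0:-→d1:-→d2:-→d3:-→d4:-→d5:-→d6:-→d7:H3→d8:-→d9:-→d10:-→d11:-→d12:-→d13:-→d14:-→d15:-→d16:H0  best=H0
  + 131.224.0.0/12 (H5) depth=12
  ? 30.130.160.169  path d0:-→d1:-→d2:-→d3:-→d4:-→d5:-→d6:-→d7:-→d8:-→d9:-→d10:-→d11:H4→d12:-→d13:-→d14:-→d15:-→d16:-→d17:-→d18:-→d19:-→d20:H5  best=H5
  + 120.0.0.0/12 (H5) depth=12
  ? 131.0.0.0  path d0:-→d1:-→d2:-→d3:-→d4:-→d5:-→d6:-→d7:-→d8:H2  best=H2
  + 120.15.196.162/32 (H4) depth=32
  ? 131.233.190.6  path d0:-→d1:-→d2:-→d3:-→d4:-→d5:-→d6:-→d7:-→d8:H2→d9:-→d10:-→d11:-→d12:H5→d13:-→d14:-→d15:-→d16:H0→d17:-→d18:-→d19:-→d20:-→d21:-→d22:-→d23:-→d24:H0→d25:H4  best=H4
  + 30.130.171.137/32 (H2) depth=32
  + 30.0.0.0/8 (H2) depth=8
  + 131.233.0.0/16 (H0) depth=16
  - 30.0.0.0/8 clear@8
  + 131.233.190.115/32 (H0) depth=32
  ? 131.233.0.0  path d0:-→d1:-→d2:-→d3:-→d4:-→d5:-→d6:-→d7:-→d8:H2→d9:-→d10:-→d11:-→d12:H5→d13:-→d14:-→d15:-→d16:H0  best=H0

== LOOKUPS ==
["H5","H5","H5","H0","H3","H2","H3","H0","H5","H2","H4","H0"]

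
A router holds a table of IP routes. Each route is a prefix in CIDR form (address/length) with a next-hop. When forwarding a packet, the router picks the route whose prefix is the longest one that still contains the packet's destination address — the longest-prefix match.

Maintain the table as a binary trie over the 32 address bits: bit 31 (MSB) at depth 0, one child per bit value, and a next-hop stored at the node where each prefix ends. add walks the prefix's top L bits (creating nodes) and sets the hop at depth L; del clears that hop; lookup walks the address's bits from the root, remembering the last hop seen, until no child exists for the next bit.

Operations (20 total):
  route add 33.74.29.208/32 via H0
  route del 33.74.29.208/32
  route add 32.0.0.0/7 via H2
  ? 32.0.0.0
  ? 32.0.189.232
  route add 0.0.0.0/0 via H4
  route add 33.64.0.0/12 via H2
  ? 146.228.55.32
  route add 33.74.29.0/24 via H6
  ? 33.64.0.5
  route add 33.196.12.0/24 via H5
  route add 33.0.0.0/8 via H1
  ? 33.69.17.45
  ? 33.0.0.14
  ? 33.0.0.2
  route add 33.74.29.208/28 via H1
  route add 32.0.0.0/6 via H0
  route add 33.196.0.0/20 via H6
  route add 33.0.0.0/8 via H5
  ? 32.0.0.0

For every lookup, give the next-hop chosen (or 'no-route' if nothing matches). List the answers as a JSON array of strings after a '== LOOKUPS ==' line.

Trace:
  add 33.74.29.208/32 -> H0 at depth 32
  - 33.74.29.208/32 clear@32
  add 32.0.0.0/7 -> H2 at depth 7
  ? 32.0.0.0  path d0:-→d1:-→d2:-→d3:-→d4:-→d5:-→d6:-→d7:H2  best=H2
  ? 32.0.189.232  path d0:-→d1:-→d2:-→d3:-→d4:-→d5:-→d6:-→d7:H2  best=H2
  add 0.0.0.0/0 -> H4 at depth 0
  add 33.64.0.0/12 -> H2 at depth 12
  ? 146.228.55.32  path d0:H4  best=H4
  add 33.74.29.0/24 -> H6 at depth 24
  ? 33.64.0.5  path d0:H4→d1:-→d2:-→d3:-→d4:-→d5:-→d6:-→d7:H2→d8:-→d9:-→d10:-→d11:-→d12:H2  best=H2
  add 33.196.12.0/24 -> H5 at depth 24
  add 33.0.0.0/8 -> H1 at depth 8
  ? 33.69.17.45  path d0:H4→d1:-→d2:-→d3:-→d4:-→d5:-→d6:-→d7:H2→d8:H1→d9:-→d10:-→d11:-→d12:H2  best=H2
  ? 33.0.0.14  path d0:H4→d1:-→d2:-→d3:-→d4:-→d5:-→d6:-→d7:H2→d8:H1→d9:-  best=H1
  ? 33.0.0.2  path d0:H4→d1:-→d2:-→d3:-→d4:-→d5:-→d6:-→d7:H2→d8:H1→d9:-  best=H1
  add 33.74.29.208/28 -> H1 at depth 28
  add 32.0.0.0/6 -> H0 at depth 6
  add 33.196.0.0/20 -> H6 at depth 20
  add 33.0.0.0/8 -> H5 at depth 8
  ? 32.0.0.0  path d0:H4→d1:-→d2:-→d3:-→d4:-→d5:-→d6:H0→d7:H2  best=H2

== LOOKUPS ==
["H2","H2","H4","H2","H2","H1","H1","H2"]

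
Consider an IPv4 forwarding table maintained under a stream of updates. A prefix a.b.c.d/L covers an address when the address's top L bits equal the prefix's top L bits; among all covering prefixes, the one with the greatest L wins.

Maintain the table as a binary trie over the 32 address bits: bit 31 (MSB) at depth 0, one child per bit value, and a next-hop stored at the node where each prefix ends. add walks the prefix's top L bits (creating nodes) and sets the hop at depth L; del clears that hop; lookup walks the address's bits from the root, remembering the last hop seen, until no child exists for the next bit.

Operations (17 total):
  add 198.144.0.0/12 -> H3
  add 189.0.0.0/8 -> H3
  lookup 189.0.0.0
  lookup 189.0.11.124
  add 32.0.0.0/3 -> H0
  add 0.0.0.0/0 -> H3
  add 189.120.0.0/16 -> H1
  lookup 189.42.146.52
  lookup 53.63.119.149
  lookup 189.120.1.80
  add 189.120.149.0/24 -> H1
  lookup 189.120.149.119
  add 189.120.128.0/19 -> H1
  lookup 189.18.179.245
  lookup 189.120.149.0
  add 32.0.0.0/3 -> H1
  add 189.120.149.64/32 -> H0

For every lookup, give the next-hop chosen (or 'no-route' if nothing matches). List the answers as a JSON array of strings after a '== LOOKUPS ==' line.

Apply in order:
  + 198.144.0.0/12 (H3) depth=12
  + 189.0.0.0/8 (H3) depth=8
  Q 189.0.0.0: descend 10111101 ; hops seen [H3] ; pick H3
  Q 189.0.11.124: descend 10111101 ; hops seen [H3] ; pick H3
  + 32.0.0.0/3 (H0) depth=3
  + 0.0.0.0/0 (H3) depth=0
  + 189.120.0.0/16 (H1) depth=16
  Q 189.42.146.52: descend 101111010 ; hops seen [H3,H3] ; pick H3
  Q 53.63.119.149: descend 001 ; hops seen [H3,H0] ; pick H0
  Q 189.120.1.80: descend 1011110101111000 ; hops seen [H3,H3,H1] ; pick H1
  + 189.120.149.0/24 (H1) depth=24
  Q 189.120.149.119: descend 101111010111100010010101 ; hops seen [H3,H3,H1,H1] ; pick H1
  + 189.120.128.0/19 (H1) depth=19
  Q 189.18.179.245: descend 101111010 ; hops seen [H3,H3] ; pick H3
  Q 189.120.149.0: descend 101111010111100010010101 ; hops seen [H3,H3,H1,H1,H1] ; pick H1
  + 32.0.0.0/3 (H1) depth=3
  + 189.120.149.64/32 (H0) depth=32

== LOOKUPS ==
["H3","H3","H3","H0","H1","H1","H3","H1"]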